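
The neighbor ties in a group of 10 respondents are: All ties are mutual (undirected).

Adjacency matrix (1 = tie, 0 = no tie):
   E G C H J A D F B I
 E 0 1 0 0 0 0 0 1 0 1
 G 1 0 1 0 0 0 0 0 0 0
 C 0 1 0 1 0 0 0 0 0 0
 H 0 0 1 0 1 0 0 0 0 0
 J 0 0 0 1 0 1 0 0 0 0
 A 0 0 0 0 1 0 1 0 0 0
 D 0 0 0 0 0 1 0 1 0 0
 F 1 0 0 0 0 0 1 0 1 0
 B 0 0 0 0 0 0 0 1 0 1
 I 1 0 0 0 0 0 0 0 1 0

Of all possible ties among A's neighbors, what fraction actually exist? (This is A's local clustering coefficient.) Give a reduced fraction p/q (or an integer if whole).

A's neighbors: D and J (k = 2).
Possible neighbor pairs: C(2,2) = 1. Edges among them: none → e = 0.
Clustering(A) = 0/1.

0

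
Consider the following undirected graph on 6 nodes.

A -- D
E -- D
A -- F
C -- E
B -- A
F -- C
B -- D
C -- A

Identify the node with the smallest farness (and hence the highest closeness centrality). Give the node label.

A

Farness (sum of distances to all others) for each node — A:6, B:8, C:7, D:7, E:8, F:8.
The smallest farness is 6, for A, so A has the highest closeness.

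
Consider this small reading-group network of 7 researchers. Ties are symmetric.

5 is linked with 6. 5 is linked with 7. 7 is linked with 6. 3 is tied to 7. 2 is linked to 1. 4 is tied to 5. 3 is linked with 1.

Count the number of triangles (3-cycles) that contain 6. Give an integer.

6's neighbors: 5 and 7.
Neighbor pairs that are themselves tied: 6–5–7. Each forms one triangle with 6, for 1 in total.

1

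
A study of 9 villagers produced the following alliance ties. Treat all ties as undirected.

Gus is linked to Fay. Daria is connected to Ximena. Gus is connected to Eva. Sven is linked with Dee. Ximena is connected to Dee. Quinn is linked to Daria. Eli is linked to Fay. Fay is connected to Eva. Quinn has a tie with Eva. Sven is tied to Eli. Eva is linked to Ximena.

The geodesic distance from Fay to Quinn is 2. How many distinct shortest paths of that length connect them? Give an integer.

1

The shortest distance is 2, and the only length-2 path is Fay–Eva–Quinn. So there is exactly 1 shortest path.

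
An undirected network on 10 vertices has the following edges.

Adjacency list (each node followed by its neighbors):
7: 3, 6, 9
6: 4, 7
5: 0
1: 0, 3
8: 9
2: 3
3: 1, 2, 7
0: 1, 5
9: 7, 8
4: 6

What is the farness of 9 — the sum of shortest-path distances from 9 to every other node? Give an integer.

Distances from 9: 0:4, 1:3, 2:3, 3:2, 4:3, 5:5, 6:2, 7:1, 8:1.
Sum = 4 + 3 + 3 + 2 + 3 + 5 + 2 + 1 + 1 = 24.

24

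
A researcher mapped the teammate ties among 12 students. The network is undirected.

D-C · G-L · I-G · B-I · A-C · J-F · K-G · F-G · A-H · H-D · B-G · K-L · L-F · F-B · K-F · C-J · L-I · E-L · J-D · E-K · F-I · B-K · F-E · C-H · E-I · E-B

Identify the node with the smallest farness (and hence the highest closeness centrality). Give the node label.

F

Farness (sum of distances to all others) for each node — A:33, B:23, C:24, D:25, E:23, F:17, G:23, H:32, I:23, J:19, K:23, L:23.
The smallest farness is 17, for F, so F has the highest closeness.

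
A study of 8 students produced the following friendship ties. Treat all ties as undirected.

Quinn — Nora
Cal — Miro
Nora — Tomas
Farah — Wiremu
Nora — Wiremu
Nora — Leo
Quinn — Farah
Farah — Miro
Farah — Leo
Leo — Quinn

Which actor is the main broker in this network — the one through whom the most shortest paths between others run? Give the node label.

Farah

Unnormalized betweenness of each node: Cal:0, Farah:11, Leo:2, Miro:6, Nora:7, Quinn:2, Tomas:0, Wiremu:2.
Farah has the largest value, 11, making it the main broker — the node through which the most shortest paths run.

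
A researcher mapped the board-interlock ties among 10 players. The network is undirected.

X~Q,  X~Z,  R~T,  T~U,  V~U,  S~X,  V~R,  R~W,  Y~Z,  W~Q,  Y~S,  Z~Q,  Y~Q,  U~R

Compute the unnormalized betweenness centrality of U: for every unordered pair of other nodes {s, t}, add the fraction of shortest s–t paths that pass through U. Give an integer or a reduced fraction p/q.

Pairs whose geodesics pass through U — V–T: 1/2.
All other pairs contribute 0.
Summing the contributions gives betweenness(U) = 1/2.

1/2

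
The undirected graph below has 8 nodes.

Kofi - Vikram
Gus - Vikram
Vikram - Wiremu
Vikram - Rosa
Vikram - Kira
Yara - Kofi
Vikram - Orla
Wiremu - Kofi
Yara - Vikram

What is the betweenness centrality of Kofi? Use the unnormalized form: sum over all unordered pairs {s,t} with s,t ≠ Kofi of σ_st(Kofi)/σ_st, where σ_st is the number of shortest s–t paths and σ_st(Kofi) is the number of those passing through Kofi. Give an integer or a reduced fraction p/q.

Pairs whose geodesics pass through Kofi — Yara–Wiremu: 1/2.
All other pairs contribute 0.
Summing the contributions gives betweenness(Kofi) = 1/2.

1/2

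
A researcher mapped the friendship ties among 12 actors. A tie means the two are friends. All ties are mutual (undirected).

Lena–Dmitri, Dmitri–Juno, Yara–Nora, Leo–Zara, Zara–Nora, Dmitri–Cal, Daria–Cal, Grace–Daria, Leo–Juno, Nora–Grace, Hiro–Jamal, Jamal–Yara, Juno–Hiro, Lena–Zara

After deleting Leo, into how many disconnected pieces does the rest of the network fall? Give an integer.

Leo's neighbors (Juno and Zara) remain reachable from one another through other ties, so the rest of the network stays in one piece.

1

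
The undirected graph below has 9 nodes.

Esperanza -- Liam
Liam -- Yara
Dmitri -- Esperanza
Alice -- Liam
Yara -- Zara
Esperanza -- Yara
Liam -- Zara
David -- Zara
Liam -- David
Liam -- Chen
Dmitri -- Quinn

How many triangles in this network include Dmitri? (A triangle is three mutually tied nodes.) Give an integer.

Dmitri's neighbors are Esperanza and Quinn, but none of them are tied to each other, so no triangle contains Dmitri.

0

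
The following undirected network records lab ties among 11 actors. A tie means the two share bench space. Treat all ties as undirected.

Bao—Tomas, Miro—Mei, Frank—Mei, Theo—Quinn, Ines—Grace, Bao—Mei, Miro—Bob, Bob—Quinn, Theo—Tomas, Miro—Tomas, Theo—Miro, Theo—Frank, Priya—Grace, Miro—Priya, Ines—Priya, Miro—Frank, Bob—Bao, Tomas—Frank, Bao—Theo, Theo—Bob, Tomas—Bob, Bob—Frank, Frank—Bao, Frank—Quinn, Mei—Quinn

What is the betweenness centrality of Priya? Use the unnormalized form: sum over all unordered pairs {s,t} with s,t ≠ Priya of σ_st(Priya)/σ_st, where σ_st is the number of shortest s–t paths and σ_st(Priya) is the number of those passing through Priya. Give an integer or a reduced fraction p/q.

Pairs whose geodesics pass through Priya — Bob–Grace: 1; Bob–Ines: 1; Theo–Grace: 1; Theo–Ines: 1; Miro–Grace: 1; Miro–Ines: 1; Frank–Grace: 1; Frank–Ines: 1; Bao–Grace: 5/5; Bao–Ines: 5/5; Quinn–Grace: 4/4; Quinn–Ines: 4/4; Tomas–Grace: 1; Tomas–Ines: 1 … (+2 more pairs).
All other pairs contribute 0.
Summing the contributions gives betweenness(Priya) = 16.

16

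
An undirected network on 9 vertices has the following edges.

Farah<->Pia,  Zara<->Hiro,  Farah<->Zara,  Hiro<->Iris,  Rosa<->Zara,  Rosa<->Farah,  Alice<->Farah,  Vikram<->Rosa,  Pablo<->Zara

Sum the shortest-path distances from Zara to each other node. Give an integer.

12

Distances from Zara: Alice:2, Farah:1, Hiro:1, Iris:2, Pablo:1, Pia:2, Rosa:1, Vikram:2.
Sum = 2 + 1 + 1 + 2 + 1 + 2 + 1 + 2 = 12.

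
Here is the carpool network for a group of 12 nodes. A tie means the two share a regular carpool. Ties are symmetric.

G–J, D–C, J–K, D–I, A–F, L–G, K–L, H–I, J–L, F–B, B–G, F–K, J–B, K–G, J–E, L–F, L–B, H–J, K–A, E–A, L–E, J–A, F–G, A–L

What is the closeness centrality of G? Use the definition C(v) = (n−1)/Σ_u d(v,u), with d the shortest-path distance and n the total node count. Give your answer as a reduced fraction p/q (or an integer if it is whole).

Distances from G: A:2, B:1, C:5, D:4, E:2, F:1, H:2, I:3, J:1, K:1, L:1. Sum = 23.
n = 12, so closeness = 11/23.

11/23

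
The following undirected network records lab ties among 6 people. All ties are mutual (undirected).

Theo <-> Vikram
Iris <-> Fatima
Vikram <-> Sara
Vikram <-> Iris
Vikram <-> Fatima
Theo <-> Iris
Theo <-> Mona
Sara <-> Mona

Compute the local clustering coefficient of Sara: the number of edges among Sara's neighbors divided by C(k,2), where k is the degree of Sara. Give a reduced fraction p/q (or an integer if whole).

0

Sara's neighbors: Mona and Vikram (k = 2).
Possible neighbor pairs: C(2,2) = 1. Edges among them: none → e = 0.
Clustering(Sara) = 0/1.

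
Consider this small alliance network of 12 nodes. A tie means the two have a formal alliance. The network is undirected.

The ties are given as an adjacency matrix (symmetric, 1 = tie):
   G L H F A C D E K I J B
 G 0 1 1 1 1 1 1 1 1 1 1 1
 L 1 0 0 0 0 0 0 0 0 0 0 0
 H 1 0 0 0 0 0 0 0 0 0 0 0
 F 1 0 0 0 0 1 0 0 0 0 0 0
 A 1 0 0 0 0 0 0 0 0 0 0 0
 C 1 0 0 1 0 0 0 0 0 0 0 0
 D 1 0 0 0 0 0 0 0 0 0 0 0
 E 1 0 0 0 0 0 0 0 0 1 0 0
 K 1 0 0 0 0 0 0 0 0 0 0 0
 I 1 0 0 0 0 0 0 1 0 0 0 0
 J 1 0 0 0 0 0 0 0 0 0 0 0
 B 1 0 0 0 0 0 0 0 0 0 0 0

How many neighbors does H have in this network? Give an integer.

H is directly tied to G. That is 1 neighbor, so the degree of H is 1.

1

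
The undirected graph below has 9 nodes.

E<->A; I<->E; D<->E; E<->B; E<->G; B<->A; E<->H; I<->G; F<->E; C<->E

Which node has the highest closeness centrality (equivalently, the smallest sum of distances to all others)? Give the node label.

Farness (sum of distances to all others) for each node — A:14, B:14, C:15, D:15, E:8, F:15, G:14, H:15, I:14.
The smallest farness is 8, for E, so E has the highest closeness.

E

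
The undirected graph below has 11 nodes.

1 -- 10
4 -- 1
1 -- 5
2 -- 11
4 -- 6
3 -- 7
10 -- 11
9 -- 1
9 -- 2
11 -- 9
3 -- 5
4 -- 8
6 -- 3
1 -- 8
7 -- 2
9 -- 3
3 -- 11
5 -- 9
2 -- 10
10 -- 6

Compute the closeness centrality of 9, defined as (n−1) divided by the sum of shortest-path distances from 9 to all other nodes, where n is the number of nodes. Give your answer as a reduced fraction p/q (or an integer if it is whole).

2/3

Distances from 9: 1:1, 2:1, 3:1, 4:2, 5:1, 6:2, 7:2, 8:2, 10:2, 11:1. Sum = 15.
n = 11, so closeness = 10/15 = 2/3.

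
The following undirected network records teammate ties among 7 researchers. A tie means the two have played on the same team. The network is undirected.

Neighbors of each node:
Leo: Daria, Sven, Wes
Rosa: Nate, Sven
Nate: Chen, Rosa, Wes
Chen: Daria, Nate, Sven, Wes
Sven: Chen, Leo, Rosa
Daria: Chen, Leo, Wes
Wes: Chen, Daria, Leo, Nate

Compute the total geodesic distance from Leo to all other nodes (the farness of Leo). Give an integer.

9

Distances from Leo: Chen:2, Daria:1, Nate:2, Rosa:2, Sven:1, Wes:1.
Sum = 2 + 1 + 2 + 2 + 1 + 1 = 9.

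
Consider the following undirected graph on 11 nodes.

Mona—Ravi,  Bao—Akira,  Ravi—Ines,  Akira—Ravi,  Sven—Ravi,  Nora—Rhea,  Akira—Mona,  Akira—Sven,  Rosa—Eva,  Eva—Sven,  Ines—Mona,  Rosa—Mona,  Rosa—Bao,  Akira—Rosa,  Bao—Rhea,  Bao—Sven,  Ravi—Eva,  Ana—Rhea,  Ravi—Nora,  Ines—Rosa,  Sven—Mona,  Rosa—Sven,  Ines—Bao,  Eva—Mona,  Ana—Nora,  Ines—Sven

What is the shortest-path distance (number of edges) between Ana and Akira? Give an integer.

One shortest route is Ana – Rhea – Bao – Akira, which uses 3 edges, and at distance 2 from Ana we only reach {Bao, Ravi}, which does not include Akira. So d(Ana,Akira) = 3.

3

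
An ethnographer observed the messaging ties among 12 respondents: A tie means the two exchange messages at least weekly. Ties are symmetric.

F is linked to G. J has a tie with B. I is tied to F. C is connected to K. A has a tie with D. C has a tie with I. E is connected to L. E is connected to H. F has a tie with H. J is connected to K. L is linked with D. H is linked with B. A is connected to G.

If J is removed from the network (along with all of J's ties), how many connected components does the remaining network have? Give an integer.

J's neighbors (B and K) remain reachable from one another through other ties, so the rest of the network stays in one piece.

1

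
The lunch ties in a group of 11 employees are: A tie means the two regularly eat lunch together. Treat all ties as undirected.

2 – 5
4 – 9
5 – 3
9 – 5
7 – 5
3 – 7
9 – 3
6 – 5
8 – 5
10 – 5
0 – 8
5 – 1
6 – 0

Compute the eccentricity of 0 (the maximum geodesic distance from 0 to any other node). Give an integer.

Distances from 0: 1:3, 2:3, 3:3, 4:4, 5:2, 6:1, 7:3, 8:1, 9:3, 10:3.
The largest is 4 (to 4), so the eccentricity of 0 is 4.

4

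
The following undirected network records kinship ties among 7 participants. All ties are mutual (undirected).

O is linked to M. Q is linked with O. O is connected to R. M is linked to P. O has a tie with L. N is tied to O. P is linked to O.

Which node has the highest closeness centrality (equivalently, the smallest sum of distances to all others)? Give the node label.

Farness (sum of distances to all others) for each node — L:11, M:10, N:11, O:6, P:10, Q:11, R:11.
The smallest farness is 6, for O, so O has the highest closeness.

O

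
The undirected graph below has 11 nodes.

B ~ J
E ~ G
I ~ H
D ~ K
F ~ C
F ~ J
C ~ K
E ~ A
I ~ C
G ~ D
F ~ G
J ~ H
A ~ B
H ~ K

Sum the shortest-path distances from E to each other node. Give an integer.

Distances from E: A:1, B:2, C:3, D:2, F:2, G:1, H:4, I:4, J:3, K:3.
Sum = 1 + 2 + 3 + 2 + 2 + 1 + 4 + 4 + 3 + 3 = 25.

25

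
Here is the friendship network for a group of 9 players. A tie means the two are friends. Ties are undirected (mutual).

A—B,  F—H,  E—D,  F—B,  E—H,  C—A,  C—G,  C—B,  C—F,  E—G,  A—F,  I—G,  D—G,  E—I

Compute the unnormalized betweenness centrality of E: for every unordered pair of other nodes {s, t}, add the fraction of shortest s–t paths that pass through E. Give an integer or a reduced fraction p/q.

9/2

Pairs whose geodesics pass through E — H–D: 1; H–I: 1; H–G: 1; F–D: 1/2; F–I: 1/2; D–I: 1/2.
All other pairs contribute 0.
Summing the contributions gives betweenness(E) = 9/2.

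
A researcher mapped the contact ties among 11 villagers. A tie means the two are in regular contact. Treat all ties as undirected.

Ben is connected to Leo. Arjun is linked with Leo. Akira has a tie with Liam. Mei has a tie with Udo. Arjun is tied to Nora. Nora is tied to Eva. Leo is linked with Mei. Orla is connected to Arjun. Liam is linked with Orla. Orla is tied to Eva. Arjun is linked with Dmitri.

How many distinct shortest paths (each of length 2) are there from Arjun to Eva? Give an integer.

The shortest distance is 2. The length-2 paths are: Arjun–Nora–Eva; Arjun–Orla–Eva.
That gives 2 distinct shortest paths.

2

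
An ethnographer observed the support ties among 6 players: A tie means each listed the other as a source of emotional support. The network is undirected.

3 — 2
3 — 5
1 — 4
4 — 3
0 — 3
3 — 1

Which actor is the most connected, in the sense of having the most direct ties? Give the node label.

Degrees — 0:1, 1:2, 2:1, 3:5, 4:2, 5:1.
The maximum is 5, attained only by 3.

3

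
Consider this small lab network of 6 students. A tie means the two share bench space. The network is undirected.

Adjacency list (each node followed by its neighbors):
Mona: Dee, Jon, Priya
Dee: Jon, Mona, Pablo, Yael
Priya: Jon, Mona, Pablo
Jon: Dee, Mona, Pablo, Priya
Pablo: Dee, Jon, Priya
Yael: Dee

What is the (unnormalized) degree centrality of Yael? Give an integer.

Yael is directly tied to Dee. That is 1 neighbor, so the degree of Yael is 1.

1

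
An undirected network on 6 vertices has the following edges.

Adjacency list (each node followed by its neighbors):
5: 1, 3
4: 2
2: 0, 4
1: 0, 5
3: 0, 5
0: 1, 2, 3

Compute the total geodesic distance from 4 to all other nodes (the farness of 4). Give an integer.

Distances from 4: 0:2, 1:3, 2:1, 3:3, 5:4.
Sum = 2 + 3 + 1 + 3 + 4 = 13.

13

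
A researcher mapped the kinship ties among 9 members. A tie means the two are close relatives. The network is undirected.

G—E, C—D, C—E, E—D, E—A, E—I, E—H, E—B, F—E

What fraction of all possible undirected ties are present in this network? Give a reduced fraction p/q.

There are 9 edges and 9 nodes, so the maximum possible is C(9,2) = 36.
Density = 9/36 = 1/4.

1/4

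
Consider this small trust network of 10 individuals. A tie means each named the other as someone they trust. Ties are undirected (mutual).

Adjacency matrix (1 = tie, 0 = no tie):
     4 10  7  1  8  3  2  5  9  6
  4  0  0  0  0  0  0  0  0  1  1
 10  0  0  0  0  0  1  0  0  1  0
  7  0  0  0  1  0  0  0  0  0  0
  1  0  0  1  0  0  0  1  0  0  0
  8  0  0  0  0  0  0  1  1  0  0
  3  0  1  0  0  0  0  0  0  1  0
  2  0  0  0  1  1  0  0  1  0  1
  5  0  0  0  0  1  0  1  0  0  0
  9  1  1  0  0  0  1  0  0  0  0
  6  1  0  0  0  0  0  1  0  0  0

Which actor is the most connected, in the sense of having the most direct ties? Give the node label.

Degrees — 1:2, 2:4, 3:2, 4:2, 5:2, 6:2, 7:1, 8:2, 9:3, 10:2.
The maximum is 4, attained only by 2.

2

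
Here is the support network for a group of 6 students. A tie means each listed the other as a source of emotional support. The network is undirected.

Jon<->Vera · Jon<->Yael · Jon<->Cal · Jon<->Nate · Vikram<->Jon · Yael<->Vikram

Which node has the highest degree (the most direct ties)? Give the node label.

Jon

Degrees — Cal:1, Jon:5, Nate:1, Vera:1, Vikram:2, Yael:2.
The maximum is 5, attained only by Jon.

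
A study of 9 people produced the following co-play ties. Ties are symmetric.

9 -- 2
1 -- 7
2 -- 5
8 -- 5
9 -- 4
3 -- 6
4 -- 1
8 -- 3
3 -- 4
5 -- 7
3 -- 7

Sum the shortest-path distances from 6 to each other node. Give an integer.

Distances from 6: 1:3, 2:4, 3:1, 4:2, 5:3, 7:2, 8:2, 9:3.
Sum = 3 + 4 + 1 + 2 + 3 + 2 + 2 + 3 = 20.

20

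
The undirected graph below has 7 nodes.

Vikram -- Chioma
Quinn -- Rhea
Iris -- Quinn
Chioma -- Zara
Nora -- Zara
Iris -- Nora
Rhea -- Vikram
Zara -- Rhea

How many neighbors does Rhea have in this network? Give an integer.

3

Rhea is directly tied to Quinn, Vikram, and Zara. That is 3 neighbors, so the degree of Rhea is 3.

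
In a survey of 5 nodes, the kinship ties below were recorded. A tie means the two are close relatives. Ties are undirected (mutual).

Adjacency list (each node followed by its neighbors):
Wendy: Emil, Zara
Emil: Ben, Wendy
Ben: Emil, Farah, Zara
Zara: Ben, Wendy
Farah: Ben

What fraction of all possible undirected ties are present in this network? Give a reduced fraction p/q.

1/2

There are 5 edges and 5 nodes, so the maximum possible is C(5,2) = 10.
Density = 5/10 = 1/2.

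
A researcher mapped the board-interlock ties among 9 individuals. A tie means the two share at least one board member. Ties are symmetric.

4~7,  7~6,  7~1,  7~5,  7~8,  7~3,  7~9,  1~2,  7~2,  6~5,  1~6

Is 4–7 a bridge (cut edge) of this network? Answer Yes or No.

Yes

Without the 4–7 edge there is no alternate route between 4 and 7, so the network disconnects. It is a bridge.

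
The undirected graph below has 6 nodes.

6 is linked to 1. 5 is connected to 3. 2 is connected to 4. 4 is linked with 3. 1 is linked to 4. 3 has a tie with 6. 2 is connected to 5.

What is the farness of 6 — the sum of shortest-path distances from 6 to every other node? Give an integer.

Distances from 6: 1:1, 2:3, 3:1, 4:2, 5:2.
Sum = 1 + 3 + 1 + 2 + 2 = 9.

9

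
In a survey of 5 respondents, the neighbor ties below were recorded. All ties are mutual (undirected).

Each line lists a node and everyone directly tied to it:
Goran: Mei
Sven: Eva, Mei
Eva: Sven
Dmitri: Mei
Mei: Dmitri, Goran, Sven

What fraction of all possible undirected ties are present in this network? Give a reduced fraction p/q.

2/5

There are 4 edges and 5 nodes, so the maximum possible is C(5,2) = 10.
Density = 4/10 = 2/5.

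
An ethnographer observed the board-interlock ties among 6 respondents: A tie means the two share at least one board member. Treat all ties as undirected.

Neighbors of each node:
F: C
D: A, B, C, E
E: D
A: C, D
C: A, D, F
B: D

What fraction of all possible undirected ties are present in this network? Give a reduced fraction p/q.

There are 6 edges and 6 nodes, so the maximum possible is C(6,2) = 15.
Density = 6/15 = 2/5.

2/5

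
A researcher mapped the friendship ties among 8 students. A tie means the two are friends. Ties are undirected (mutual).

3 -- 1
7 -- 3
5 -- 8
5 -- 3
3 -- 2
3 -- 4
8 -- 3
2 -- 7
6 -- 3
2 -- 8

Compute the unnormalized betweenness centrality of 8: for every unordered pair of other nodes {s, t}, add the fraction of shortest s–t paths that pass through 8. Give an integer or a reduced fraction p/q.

Pairs whose geodesics pass through 8 — 5–2: 1/2.
All other pairs contribute 0.
Summing the contributions gives betweenness(8) = 1/2.

1/2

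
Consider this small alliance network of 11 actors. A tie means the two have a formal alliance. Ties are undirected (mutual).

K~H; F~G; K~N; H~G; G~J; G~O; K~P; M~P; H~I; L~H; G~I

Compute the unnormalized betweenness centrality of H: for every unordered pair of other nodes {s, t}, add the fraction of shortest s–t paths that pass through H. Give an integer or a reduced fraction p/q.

Pairs whose geodesics pass through H — K–G: 1; K–L: 1; K–I: 1; K–F: 1; K–J: 1; K–O: 1; G–L: 1; G–N: 1; G–P: 1; G–M: 1; L–N: 1; L–P: 1; L–I: 1; L–F: 1 … (+15 more pairs).
All other pairs contribute 0.
Summing the contributions gives betweenness(H) = 29.

29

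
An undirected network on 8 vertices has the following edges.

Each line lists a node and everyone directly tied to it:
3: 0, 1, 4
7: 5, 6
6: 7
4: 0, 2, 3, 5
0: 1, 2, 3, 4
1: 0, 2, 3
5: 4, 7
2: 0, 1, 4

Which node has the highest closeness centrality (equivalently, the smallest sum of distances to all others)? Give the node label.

Farness (sum of distances to all others) for each node — 0:13, 1:17, 2:14, 3:14, 4:11, 5:13, 6:23, 7:17.
The smallest farness is 11, for 4, so 4 has the highest closeness.

4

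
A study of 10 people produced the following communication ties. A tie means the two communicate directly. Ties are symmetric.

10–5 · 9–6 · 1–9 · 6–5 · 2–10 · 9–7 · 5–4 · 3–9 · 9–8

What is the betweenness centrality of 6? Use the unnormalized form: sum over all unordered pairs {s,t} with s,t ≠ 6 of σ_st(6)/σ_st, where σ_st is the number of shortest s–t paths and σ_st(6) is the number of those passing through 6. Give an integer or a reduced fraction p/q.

20

Pairs whose geodesics pass through 6 — 4–9: 1; 4–3: 1; 4–7: 1; 4–8: 1; 4–1: 1; 9–10: 1; 9–2: 1; 9–5: 1; 3–10: 1; 3–2: 1; 3–5: 1; 7–10: 1; 7–2: 1; 7–5: 1 … (+6 more pairs).
All other pairs contribute 0.
Summing the contributions gives betweenness(6) = 20.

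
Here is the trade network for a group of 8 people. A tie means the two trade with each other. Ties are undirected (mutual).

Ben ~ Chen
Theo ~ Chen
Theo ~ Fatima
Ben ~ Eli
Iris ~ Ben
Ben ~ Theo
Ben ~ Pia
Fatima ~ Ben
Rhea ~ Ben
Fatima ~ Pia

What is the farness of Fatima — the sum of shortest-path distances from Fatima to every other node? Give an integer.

11

Distances from Fatima: Ben:1, Chen:2, Eli:2, Iris:2, Pia:1, Rhea:2, Theo:1.
Sum = 1 + 2 + 2 + 2 + 1 + 2 + 1 = 11.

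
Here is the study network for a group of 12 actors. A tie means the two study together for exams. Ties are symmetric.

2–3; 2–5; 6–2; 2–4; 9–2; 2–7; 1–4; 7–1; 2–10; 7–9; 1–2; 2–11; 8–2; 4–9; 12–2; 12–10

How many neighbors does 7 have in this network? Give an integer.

7 is directly tied to 1, 2, and 9. That is 3 neighbors, so the degree of 7 is 3.

3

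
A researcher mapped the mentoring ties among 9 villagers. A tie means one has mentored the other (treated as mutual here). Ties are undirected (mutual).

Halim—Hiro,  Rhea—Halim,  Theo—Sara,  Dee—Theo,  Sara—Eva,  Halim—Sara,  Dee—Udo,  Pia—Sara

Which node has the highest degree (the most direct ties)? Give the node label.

Degrees — Dee:2, Eva:1, Halim:3, Hiro:1, Pia:1, Rhea:1, Sara:4, Theo:2, Udo:1.
The maximum is 4, attained only by Sara.

Sara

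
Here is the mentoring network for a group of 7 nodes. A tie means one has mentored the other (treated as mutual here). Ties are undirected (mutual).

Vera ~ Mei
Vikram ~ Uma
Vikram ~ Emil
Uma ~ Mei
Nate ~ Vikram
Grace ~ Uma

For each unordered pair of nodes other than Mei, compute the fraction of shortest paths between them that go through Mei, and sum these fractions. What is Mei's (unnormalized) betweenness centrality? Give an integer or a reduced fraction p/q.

5

Pairs whose geodesics pass through Mei — Nate–Vera: 1; Emil–Vera: 1; Vikram–Vera: 1; Uma–Vera: 1; Grace–Vera: 1.
All other pairs contribute 0.
Summing the contributions gives betweenness(Mei) = 5.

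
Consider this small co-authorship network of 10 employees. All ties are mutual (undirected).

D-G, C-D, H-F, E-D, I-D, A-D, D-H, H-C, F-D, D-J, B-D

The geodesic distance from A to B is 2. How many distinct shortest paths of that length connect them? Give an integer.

1

The shortest distance is 2, and the only length-2 path is A–D–B. So there is exactly 1 shortest path.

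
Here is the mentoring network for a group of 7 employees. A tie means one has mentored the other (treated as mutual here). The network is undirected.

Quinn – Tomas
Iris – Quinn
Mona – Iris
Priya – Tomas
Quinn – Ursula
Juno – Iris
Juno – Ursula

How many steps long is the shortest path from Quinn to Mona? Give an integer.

2

One shortest route is Quinn – Iris – Mona, which uses 2 edges, and Quinn and Mona are not directly tied, so nothing shorter exists. So d(Quinn,Mona) = 2.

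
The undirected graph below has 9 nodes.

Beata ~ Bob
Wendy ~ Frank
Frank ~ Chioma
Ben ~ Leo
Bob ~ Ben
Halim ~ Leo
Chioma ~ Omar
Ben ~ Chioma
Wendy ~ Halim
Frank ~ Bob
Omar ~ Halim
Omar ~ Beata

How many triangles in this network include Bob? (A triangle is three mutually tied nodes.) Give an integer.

Bob's neighbors are Beata, Ben, and Frank, but none of them are tied to each other, so no triangle contains Bob.

0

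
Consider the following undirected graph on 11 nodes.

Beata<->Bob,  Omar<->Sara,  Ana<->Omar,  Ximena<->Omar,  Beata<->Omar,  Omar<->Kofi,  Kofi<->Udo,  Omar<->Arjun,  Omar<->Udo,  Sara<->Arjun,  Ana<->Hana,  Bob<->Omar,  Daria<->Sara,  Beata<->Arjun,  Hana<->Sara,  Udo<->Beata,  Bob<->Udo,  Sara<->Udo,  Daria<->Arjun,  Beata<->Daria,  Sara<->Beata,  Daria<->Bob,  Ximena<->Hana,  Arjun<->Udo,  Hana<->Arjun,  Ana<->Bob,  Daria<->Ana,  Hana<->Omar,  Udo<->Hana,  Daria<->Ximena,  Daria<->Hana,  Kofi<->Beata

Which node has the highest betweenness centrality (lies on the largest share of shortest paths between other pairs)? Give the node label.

Omar

Unnormalized betweenness of each node: Ana:11/28, Arjun:19/35, Beata:199/70, Bob:106/105, Daria:79/20, Hana:199/70, Kofi:0, Omar:497/60, Sara:19/35, Udo:49/20, Ximena:1/7.
Omar has the largest value, 497/60, making it the main broker — the node through which the most shortest paths run.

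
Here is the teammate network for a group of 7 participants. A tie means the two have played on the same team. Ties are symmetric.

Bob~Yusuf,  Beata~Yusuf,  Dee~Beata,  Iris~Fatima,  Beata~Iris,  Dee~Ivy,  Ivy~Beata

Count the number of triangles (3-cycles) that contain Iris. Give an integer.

Iris's neighbors are Beata and Fatima, but none of them are tied to each other, so no triangle contains Iris.

0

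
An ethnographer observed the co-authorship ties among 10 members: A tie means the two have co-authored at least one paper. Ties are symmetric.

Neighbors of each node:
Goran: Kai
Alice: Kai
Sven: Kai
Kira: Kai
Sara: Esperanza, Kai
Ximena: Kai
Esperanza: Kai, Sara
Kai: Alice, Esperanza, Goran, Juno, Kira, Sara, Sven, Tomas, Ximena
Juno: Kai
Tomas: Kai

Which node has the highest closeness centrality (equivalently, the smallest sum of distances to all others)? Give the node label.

Kai

Farness (sum of distances to all others) for each node — Alice:17, Esperanza:16, Goran:17, Juno:17, Kai:9, Kira:17, Sara:16, Sven:17, Tomas:17, Ximena:17.
The smallest farness is 9, for Kai, so Kai has the highest closeness.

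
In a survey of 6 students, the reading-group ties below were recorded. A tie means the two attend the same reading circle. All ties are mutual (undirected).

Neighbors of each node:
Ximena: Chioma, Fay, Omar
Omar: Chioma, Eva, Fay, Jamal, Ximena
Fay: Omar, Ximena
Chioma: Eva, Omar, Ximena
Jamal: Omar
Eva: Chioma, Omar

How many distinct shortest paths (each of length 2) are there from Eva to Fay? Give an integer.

1

The shortest distance is 2, and the only length-2 path is Eva–Omar–Fay. So there is exactly 1 shortest path.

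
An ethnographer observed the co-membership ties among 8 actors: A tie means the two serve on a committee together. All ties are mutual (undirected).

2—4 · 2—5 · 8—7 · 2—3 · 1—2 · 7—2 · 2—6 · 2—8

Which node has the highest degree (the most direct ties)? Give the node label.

2

Degrees — 1:1, 2:7, 3:1, 4:1, 5:1, 6:1, 7:2, 8:2.
The maximum is 7, attained only by 2.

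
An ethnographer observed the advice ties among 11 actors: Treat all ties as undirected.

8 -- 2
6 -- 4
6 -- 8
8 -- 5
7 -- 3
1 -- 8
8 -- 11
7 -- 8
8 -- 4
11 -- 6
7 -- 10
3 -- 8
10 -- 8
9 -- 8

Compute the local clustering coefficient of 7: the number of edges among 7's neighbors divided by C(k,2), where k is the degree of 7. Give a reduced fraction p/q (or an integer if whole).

2/3

7's neighbors: 3, 8, and 10 (k = 3).
Possible neighbor pairs: C(3,2) = 3. Edges among them: 3–8, 8–10 → e = 2.
Clustering(7) = 2/3.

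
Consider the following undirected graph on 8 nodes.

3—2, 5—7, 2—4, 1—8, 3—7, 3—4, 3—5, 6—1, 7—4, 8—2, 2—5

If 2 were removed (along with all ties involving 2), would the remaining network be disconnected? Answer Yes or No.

Yes

Removing 2 leaves {3, 4, 5, and 7} with no path to {1, 6, and 8}, so the network splits into 2 components. 2 is a cut vertex.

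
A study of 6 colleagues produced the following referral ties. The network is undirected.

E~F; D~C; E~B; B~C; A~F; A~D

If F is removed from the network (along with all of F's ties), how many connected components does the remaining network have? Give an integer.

F's neighbors (A and E) remain reachable from one another through other ties, so the rest of the network stays in one piece.

1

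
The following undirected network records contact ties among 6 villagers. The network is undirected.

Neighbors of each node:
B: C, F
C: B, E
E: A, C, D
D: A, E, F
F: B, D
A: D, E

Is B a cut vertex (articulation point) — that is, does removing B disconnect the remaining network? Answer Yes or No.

Even without B, every remaining node can still reach every other (the residual graph is connected), so B is not a cut vertex.

No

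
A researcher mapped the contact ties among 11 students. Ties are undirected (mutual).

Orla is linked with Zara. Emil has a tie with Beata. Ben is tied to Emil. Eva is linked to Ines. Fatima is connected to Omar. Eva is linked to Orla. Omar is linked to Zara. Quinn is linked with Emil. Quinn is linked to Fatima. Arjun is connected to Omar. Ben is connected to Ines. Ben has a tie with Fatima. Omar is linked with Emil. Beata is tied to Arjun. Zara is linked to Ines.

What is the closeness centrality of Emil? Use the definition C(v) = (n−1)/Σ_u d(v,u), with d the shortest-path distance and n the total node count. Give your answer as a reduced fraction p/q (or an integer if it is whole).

5/9

Distances from Emil: Arjun:2, Beata:1, Ben:1, Eva:3, Fatima:2, Ines:2, Omar:1, Orla:3, Quinn:1, Zara:2. Sum = 18.
n = 11, so closeness = 10/18 = 5/9.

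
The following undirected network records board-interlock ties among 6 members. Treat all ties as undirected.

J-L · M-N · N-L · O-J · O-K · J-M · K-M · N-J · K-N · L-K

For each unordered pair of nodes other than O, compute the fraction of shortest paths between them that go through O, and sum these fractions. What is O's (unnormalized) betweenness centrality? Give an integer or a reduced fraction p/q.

1/4

Pairs whose geodesics pass through O — K–J: 1/4.
All other pairs contribute 0.
Summing the contributions gives betweenness(O) = 1/4.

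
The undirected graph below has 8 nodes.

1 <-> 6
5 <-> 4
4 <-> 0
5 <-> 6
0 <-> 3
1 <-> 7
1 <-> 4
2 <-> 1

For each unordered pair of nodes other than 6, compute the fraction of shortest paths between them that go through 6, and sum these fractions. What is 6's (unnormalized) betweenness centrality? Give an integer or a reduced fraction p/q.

3/2

Pairs whose geodesics pass through 6 — 5–1: 1/2; 5–7: 1/2; 5–2: 1/2.
All other pairs contribute 0.
Summing the contributions gives betweenness(6) = 3/2.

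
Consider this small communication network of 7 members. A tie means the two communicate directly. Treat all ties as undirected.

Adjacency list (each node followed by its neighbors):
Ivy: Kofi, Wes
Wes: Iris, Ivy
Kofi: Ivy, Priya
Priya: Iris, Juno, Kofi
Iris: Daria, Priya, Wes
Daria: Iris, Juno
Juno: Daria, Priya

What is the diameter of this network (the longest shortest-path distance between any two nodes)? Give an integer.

3

Eccentricity of each node (its greatest distance to any other): Daria:3, Iris:2, Ivy:3, Juno:3, Kofi:3, Priya:2, Wes:3.
The maximum eccentricity is 3, realized for instance by the pair Ivy–Juno via Ivy – Kofi – Priya – Juno. So the diameter is 3.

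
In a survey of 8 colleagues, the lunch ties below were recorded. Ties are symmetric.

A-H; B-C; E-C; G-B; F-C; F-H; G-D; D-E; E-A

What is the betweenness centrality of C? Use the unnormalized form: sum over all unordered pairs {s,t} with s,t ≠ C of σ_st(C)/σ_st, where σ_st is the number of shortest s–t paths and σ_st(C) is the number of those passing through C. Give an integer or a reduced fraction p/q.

15/2

Pairs whose geodesics pass through C — G–F: 1; G–H: 1/2; B–F: 1; B–H: 1; B–A: 1; B–E: 1; F–E: 1; F–D: 1.
All other pairs contribute 0.
Summing the contributions gives betweenness(C) = 15/2.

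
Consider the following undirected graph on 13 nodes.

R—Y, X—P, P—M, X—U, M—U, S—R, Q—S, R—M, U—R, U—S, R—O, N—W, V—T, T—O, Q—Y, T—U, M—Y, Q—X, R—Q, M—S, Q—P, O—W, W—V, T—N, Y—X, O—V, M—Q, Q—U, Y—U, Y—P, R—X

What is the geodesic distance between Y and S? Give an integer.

2

One shortest route is Y – U – S, which uses 2 edges, and Y and S are not directly tied, so nothing shorter exists. So d(Y,S) = 2.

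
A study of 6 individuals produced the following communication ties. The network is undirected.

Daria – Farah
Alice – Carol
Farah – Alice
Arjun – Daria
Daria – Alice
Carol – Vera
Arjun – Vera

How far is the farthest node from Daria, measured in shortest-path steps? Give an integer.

2

Distances from Daria: Alice:1, Arjun:1, Carol:2, Farah:1, Vera:2.
The largest is 2 (to Vera and Carol), so the eccentricity of Daria is 2.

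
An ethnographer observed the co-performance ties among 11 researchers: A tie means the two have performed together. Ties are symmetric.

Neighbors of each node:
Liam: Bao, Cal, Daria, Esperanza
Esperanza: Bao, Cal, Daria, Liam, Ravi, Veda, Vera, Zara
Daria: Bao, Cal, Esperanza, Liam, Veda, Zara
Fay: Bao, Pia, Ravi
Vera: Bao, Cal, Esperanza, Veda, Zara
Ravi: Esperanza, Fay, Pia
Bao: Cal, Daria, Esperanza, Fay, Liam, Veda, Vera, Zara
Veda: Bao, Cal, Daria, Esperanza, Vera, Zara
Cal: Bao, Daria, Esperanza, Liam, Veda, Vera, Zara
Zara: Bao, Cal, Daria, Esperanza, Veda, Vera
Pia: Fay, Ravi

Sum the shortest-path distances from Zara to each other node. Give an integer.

15

Distances from Zara: Bao:1, Cal:1, Daria:1, Esperanza:1, Fay:2, Liam:2, Pia:3, Ravi:2, Veda:1, Vera:1.
Sum = 1 + 1 + 1 + 1 + 2 + 2 + 3 + 2 + 1 + 1 = 15.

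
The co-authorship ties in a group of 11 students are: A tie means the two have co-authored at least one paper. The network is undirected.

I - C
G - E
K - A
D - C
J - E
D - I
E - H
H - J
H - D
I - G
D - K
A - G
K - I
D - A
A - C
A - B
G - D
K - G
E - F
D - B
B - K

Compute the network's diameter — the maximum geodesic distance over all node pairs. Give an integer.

Eccentricity of each node (its greatest distance to any other): A:3, B:4, C:4, D:3, E:3, F:4, G:2, H:2, I:3, J:3, K:3.
The maximum eccentricity is 4, realized for instance by the pair C–F via C – D – G – E – F. So the diameter is 4.

4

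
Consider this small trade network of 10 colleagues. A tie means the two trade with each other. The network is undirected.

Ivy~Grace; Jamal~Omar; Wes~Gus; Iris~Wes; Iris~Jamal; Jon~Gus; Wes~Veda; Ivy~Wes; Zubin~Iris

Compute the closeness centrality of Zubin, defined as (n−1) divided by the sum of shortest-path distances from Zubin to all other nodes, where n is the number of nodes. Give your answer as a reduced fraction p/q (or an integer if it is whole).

Distances from Zubin: Grace:4, Gus:3, Iris:1, Ivy:3, Jamal:2, Jon:4, Omar:3, Veda:3, Wes:2. Sum = 25.
n = 10, so closeness = 9/25.

9/25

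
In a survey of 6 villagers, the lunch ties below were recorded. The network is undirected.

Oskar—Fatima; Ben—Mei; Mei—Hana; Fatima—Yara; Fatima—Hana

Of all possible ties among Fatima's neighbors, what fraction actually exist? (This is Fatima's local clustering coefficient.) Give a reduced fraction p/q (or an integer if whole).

0

Fatima's neighbors: Hana, Oskar, and Yara (k = 3).
Possible neighbor pairs: C(3,2) = 3. Edges among them: none → e = 0.
Clustering(Fatima) = 0/3 = 0.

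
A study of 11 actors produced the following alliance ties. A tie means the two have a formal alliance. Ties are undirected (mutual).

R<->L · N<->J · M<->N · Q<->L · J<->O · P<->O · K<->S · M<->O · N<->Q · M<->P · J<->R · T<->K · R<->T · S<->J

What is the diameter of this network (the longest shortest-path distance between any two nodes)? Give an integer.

4

Eccentricity of each node (its greatest distance to any other): J:2, K:4, L:4, M:4, N:3, O:3, P:4, Q:4, R:3, S:3, T:4.
The maximum eccentricity is 4, realized for instance by the pair P–L via P – M – N – Q – L. So the diameter is 4.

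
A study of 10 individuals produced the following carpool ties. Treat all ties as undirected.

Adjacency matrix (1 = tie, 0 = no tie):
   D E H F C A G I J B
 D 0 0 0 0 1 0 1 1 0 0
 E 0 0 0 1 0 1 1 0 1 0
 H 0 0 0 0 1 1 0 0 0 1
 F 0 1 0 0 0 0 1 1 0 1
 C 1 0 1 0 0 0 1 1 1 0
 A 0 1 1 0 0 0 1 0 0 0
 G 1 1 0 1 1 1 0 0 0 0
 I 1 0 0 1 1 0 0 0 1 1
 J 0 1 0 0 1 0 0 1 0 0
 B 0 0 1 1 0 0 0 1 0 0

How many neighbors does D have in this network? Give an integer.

3

D is directly tied to C, G, and I. That is 3 neighbors, so the degree of D is 3.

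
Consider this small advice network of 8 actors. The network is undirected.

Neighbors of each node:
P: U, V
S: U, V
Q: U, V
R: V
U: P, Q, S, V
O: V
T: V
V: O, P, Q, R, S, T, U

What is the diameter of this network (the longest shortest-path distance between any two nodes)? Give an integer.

Eccentricity of each node (its greatest distance to any other): O:2, P:2, Q:2, R:2, S:2, T:2, U:2, V:1.
The maximum eccentricity is 2, realized for instance by the pair O–S via O – V – S. So the diameter is 2.

2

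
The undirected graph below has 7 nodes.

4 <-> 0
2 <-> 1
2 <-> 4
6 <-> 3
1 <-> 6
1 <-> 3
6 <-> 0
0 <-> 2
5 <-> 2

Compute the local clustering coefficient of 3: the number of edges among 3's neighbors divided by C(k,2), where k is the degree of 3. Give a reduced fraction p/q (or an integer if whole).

1

3's neighbors: 1 and 6 (k = 2).
Possible neighbor pairs: C(2,2) = 1. Edges among them: 1–6 → e = 1.
Clustering(3) = 1/1.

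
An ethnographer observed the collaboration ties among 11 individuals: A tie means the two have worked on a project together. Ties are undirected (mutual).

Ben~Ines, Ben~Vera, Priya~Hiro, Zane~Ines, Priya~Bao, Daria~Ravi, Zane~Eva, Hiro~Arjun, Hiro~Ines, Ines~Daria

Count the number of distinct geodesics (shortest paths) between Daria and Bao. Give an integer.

The shortest distance is 4, and the only length-4 path is Daria–Ines–Hiro–Priya–Bao. So there is exactly 1 shortest path.

1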